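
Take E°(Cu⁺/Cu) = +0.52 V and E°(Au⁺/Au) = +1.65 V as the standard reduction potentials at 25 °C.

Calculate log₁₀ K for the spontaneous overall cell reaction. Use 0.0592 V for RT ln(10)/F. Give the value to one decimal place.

19.1

Cathode: Au⁺/Au; anode: Cu⁺/Cu. E°cell = +1.13 V, n = 1.
log K = nE°cell / 0.0592 = (1)(+1.13) / 0.0592 = 19.1.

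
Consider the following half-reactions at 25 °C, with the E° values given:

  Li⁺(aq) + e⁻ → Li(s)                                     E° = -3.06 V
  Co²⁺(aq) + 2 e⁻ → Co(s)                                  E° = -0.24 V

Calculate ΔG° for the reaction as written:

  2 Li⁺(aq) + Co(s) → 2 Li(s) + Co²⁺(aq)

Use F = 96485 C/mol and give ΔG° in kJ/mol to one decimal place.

As written, Li⁺/Li is reduced (cathode) and Co²⁺/Co is oxidised (anode), so E°cell = (-3.06) − (-0.24) = -2.82 V.
Balancing electrons gives n = 2.
ΔG° = −nFE° = −(2)(96485)(-2.82) = 544,175 J = +544.2 kJ/mol.

+544.2 kJ/mol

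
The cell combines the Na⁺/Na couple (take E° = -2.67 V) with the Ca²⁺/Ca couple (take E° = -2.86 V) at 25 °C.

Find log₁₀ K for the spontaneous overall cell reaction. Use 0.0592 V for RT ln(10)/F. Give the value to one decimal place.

Cathode: Na⁺/Na; anode: Ca²⁺/Ca. E°cell = +0.19 V, n = 2.
log K = nE°cell / 0.0592 = (2)(+0.19) / 0.0592 = 6.4.

6.4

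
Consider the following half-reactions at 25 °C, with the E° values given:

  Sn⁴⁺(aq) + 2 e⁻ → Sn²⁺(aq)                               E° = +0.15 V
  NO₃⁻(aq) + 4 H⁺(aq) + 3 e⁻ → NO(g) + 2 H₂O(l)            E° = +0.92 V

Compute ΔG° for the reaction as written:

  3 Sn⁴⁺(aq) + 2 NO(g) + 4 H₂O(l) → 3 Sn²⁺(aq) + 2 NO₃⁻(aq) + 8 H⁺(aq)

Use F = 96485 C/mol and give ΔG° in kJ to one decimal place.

As written, Sn⁴⁺/Sn²⁺ is reduced (cathode) and NO₃⁻/NO is oxidised (anode), so E°cell = (+0.15) − (+0.92) = -0.77 V.
Balancing electrons gives n = 6.
ΔG° = −nFE° = −(6)(96485)(-0.77) = 445,761 J = +445.8 kJ.

+445.8 kJ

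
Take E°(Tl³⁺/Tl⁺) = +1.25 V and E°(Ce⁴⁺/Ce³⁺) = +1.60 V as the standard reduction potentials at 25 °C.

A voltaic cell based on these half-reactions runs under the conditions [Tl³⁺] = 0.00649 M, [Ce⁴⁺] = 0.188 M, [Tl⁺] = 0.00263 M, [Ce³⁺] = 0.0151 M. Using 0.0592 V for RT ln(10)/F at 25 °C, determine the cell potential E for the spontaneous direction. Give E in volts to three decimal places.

Ce⁴⁺/Ce³⁺ is the cathode (higher E°), Tl³⁺/Tl⁺ the anode: E°cell = +1.60 − (+1.25) = +0.35 V, n = 2.
Overall: 2 Ce⁴⁺(aq) + Tl⁺(aq) → 2 Ce³⁺(aq) + Tl³⁺(aq)
Q = [Ce³⁺]^2·[Tl³⁺] / ([Ce⁴⁺]^2·[Tl⁺]); log Q = -1.798.
E = E° − (0.0592/n) log Q = +0.35 − (0.0592/2)(-1.798) = +0.403 V.

+0.403 V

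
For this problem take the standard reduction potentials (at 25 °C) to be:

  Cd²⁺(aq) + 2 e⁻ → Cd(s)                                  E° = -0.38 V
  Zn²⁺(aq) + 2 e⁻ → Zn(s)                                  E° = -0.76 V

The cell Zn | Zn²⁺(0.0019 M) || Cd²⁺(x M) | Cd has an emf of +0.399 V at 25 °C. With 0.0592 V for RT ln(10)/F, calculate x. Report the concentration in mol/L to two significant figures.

Cd²⁺/Cd is the cathode, Zn²⁺/Zn the anode: E°cell = +0.38 V, n = 2.
Overall reaction: Cd²⁺(aq) + Zn(s) → Cd(s) + Zn²⁺(aq); Q = [Zn²⁺]^1/[Cd²⁺]^1.
From E = E° − (0.0592/n) log Q: log Q = (E° − E)·n/0.0592 = (+0.38 − (+0.399))·2/0.0592 = -0.6419.
So 1·log[Cd²⁺] = 1·log(0.0019) − log Q = -2.7212 − (-0.6419) = -2.0793; [Cd²⁺] = 10^(-2.0793) ≈ 0.0083 M.

0.0083 M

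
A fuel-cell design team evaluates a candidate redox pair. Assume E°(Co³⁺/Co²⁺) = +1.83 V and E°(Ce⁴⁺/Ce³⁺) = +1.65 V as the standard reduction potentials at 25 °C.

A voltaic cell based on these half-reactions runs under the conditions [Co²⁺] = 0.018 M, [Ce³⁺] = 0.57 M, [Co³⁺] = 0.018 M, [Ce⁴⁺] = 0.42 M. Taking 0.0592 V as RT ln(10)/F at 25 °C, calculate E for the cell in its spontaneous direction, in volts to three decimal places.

+0.188 V

Co³⁺/Co²⁺ is the cathode (higher E°), Ce⁴⁺/Ce³⁺ the anode: E°cell = +1.83 − (+1.65) = +0.18 V, n = 1.
Overall: Co³⁺(aq) + Ce³⁺(aq) → Co²⁺(aq) + Ce⁴⁺(aq)
Q = [Co²⁺]·[Ce⁴⁺] / ([Co³⁺]·[Ce³⁺]); log Q = -0.133.
E = E° − (0.0592/n) log Q = +0.18 − (0.0592/1)(-0.133) = +0.188 V.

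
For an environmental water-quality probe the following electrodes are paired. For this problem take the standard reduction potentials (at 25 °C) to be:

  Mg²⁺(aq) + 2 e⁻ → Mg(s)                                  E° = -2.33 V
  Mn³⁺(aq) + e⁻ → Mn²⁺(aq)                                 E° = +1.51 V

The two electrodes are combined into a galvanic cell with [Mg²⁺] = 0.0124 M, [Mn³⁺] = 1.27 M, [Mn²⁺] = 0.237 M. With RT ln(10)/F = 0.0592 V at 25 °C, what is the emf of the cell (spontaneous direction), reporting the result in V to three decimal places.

Mn³⁺/Mn²⁺ is the cathode (higher E°), Mg²⁺/Mg the anode: E°cell = +1.51 − (-2.33) = +3.84 V, n = 2.
Overall: 2 Mn³⁺(aq) + Mg(s) → 2 Mn²⁺(aq) + Mg²⁺(aq)
Q = [Mn²⁺]^2·[Mg²⁺] / ([Mn³⁺]^2); log Q = -3.365.
E = E° − (0.0592/n) log Q = +3.84 − (0.0592/2)(-3.365) = +3.940 V.

+3.940 V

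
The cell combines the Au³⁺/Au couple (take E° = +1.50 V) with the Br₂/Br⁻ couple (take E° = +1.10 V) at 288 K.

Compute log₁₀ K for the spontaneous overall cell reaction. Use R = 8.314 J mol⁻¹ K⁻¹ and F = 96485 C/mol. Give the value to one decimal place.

Cathode: Au³⁺/Au; anode: Br₂/Br⁻. E°cell = (+1.50) − (+1.10) = +0.40 V, with n = 6.
ΔG° = −nFE° = −RT ln K, so ln K = nFE°/(RT) = (6)(96485)(+0.40) / ((8.314)(288)) = 96.709.
log₁₀ K = 96.709 / ln 10 = 42.0.

42.0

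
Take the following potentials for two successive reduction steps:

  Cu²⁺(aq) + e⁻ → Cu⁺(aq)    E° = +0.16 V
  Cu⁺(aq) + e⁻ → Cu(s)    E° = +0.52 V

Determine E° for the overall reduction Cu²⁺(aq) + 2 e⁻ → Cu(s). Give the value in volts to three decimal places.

+0.340 V

Standard free energies of sequential steps add: ΔG°₃ = ΔG°₁ + ΔG°₂, so n₃E°₃ = n₁E°₁ + n₂E°₂.
E°₃ = (1×+0.16 + 1×+0.52) / 2 = (+0.680) / 2 = +0.340 V.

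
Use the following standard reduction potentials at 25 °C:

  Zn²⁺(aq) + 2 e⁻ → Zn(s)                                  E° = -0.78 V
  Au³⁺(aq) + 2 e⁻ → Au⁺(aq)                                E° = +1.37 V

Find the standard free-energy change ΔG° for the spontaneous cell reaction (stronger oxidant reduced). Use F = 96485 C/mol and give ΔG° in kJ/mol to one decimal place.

-414.9 kJ/mol

Au³⁺/Au⁺ (E° = +1.37 V) is the cathode; Zn²⁺/Zn (E° = -0.78 V) is the anode, so E°cell = +2.15 V.
Balancing electrons gives n = 2 (lcm of 2 and 2).
ΔG° = −nFE° = −(2)(96485)(+2.15) = -414,886 J = -414.9 kJ/mol.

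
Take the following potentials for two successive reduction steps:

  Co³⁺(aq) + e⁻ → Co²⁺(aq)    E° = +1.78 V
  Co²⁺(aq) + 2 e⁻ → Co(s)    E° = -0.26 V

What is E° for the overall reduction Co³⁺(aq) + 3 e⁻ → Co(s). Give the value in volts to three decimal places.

+0.420 V

Since ΔG° = −nFE° is additive over sequential reductions, n₃E°₃ = n₁E°₁ + n₂E°₂.
E°₃ = (1×+1.78 + 2×-0.26) / 3 = (+1.260) / 3 = +0.420 V.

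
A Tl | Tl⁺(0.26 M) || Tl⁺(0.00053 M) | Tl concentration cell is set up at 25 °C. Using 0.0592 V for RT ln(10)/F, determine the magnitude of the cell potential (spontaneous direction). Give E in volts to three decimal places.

For a concentration cell E°cell = 0. The 0.26 M side is the cathode (reduction is favoured where [Tl⁺] is higher).
With n = 1, E = −(0.0592/1) log([Tl⁺]ₐₙ/[Tl⁺]꜀ₐₜ) = −(0.0592/1) log(0.00053/0.26) = −(0.0592/1)(-2.691) = +0.159 V.

+0.159 V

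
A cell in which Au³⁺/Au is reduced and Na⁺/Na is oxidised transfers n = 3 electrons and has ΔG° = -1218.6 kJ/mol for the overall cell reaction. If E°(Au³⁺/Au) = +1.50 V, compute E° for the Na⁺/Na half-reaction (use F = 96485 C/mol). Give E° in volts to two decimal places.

E°cell = −ΔG°/(nF) = −(-1218.6×10³)/((3)(96485)) = +4.210 V.
Since Au³⁺/Au is the cathode and Na⁺/Na the anode, E°cell = E°(Au³⁺/Au) − E°(Na⁺/Na).
So E°(Na⁺/Na) = E°(Au³⁺/Au) − E°cell = (+1.50) − (+4.210) = -2.71 V.

-2.71 V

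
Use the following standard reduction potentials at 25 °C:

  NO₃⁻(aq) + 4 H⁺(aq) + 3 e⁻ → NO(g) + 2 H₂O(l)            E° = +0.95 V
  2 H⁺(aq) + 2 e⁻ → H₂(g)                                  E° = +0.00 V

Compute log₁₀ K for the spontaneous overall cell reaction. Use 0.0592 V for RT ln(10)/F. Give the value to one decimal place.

Cathode: NO₃⁻/NO; anode: H⁺/H₂. E°cell = +0.95 V, n = 6.
log K = nE°cell / 0.0592 = (6)(+0.95) / 0.0592 = 96.3.

96.3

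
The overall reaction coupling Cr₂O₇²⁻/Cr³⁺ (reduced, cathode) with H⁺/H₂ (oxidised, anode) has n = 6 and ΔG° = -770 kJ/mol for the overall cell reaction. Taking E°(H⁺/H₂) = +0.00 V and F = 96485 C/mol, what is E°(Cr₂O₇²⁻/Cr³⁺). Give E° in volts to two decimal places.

E°cell = −ΔG°/(nF) = −(-770×10³)/((6)(96485)) = +1.330 V.
Since Cr₂O₇²⁻/Cr³⁺ is the cathode and H⁺/H₂ the anode, E°cell = E°(Cr₂O₇²⁻/Cr³⁺) − E°(H⁺/H₂).
So E°(Cr₂O₇²⁻/Cr³⁺) = E°cell + E°(H⁺/H₂) = +1.330 + (+0.00) = +1.33 V.

+1.33 V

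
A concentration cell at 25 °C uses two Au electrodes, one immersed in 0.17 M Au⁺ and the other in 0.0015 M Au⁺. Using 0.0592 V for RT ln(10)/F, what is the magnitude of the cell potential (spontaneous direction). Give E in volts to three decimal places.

+0.122 V

For a concentration cell E°cell = 0. The 0.17 M side is the cathode (reduction is favoured where [Au⁺] is higher).
With n = 1, E = −(0.0592/1) log([Au⁺]ₐₙ/[Au⁺]꜀ₐₜ) = −(0.0592/1) log(0.0015/0.17) = −(0.0592/1)(-2.054) = +0.122 V.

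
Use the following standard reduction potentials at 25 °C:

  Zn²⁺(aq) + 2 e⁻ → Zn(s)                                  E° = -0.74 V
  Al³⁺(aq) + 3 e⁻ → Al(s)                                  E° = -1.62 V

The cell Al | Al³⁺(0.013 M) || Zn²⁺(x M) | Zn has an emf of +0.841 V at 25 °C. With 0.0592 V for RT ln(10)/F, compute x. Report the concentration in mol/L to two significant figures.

Zn²⁺/Zn is the cathode, Al³⁺/Al the anode: E°cell = +0.88 V, n = 6.
Overall reaction: 3 Zn²⁺(aq) + 2 Al(s) → 3 Zn(s) + 2 Al³⁺(aq); Q = [Al³⁺]^2/[Zn²⁺]^3.
From E = E° − (0.0592/n) log Q: log Q = (E° − E)·n/0.0592 = (+0.88 − (+0.841))·6/0.0592 = 3.9527.
So 3·log[Zn²⁺] = 2·log(0.013) − log Q = -3.7721 − (3.9527) = -7.7248; log[Zn²⁺] = -7.7248 / 3 = -2.5749; [Zn²⁺] = 10^(-2.5749) ≈ 0.0027 M.

0.0027 M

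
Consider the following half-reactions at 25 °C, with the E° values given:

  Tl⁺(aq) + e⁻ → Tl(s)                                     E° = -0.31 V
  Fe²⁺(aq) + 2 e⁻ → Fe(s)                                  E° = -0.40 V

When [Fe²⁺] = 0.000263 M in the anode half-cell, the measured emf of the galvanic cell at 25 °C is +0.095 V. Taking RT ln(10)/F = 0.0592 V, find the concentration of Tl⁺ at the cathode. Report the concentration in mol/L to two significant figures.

0.020 M

Tl⁺/Tl is the cathode, Fe²⁺/Fe the anode: E°cell = +0.09 V, n = 2.
Overall reaction: 2 Tl⁺(aq) + Fe(s) → 2 Tl(s) + Fe²⁺(aq); Q = [Fe²⁺]^1/[Tl⁺]^2.
From E = E° − (0.0592/n) log Q: log Q = (E° − E)·n/0.0592 = (+0.09 − (+0.095))·2/0.0592 = -0.1689.
So 2·log[Tl⁺] = 1·log(0.000263) − log Q = -3.5800 − (-0.1689) = -3.4111; log[Tl⁺] = -3.4111 / 2 = -1.7055; [Tl⁺] = 10^(-1.7055) ≈ 0.020 M.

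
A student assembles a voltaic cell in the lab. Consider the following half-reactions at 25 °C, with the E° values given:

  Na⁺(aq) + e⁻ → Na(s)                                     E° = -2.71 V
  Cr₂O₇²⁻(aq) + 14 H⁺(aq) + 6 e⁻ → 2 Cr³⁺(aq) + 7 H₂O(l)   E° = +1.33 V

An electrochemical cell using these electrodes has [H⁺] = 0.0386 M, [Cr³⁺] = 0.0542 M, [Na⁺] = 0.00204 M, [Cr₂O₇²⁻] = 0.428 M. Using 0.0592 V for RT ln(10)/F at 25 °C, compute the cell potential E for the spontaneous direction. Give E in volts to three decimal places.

Cr₂O₇²⁻/Cr³⁺ is the cathode (higher E°), Na⁺/Na the anode: E°cell = +1.33 − (-2.71) = +4.04 V, n = 6.
Overall: Cr₂O₇²⁻(aq) + 14 H⁺(aq) + 6 Na(s) → 2 Cr³⁺(aq) + 7 H₂O(l) + 6 Na⁺(aq)
Q = [Cr³⁺]^2·[Na⁺]^6 / ([Cr₂O₇²⁻]·[H⁺]^14); log Q = 1.482.
E = E° − (0.0592/n) log Q = +4.04 − (0.0592/6)(1.482) = +4.025 V.

+4.025 V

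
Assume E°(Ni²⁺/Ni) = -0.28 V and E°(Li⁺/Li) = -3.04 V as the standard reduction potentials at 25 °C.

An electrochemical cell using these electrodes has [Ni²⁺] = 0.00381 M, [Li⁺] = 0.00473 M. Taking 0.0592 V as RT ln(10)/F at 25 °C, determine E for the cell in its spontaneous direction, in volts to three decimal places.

Ni²⁺/Ni is the cathode (higher E°), Li⁺/Li the anode: E°cell = -0.28 − (-3.04) = +2.76 V, n = 2.
Overall: Ni²⁺(aq) + 2 Li(s) → Ni(s) + 2 Li⁺(aq)
Q = [Li⁺]^2 / ([Ni²⁺]); log Q = -2.231.
E = E° − (0.0592/n) log Q = +2.76 − (0.0592/2)(-2.231) = +2.826 V.

+2.826 V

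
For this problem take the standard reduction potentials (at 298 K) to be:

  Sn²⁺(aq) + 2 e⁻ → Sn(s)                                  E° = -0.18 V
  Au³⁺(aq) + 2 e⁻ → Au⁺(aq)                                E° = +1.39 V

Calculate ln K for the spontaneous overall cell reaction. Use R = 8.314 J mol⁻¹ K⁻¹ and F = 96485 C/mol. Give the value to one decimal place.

Cathode: Au³⁺/Au⁺; anode: Sn²⁺/Sn. E°cell = (+1.39) − (-0.18) = +1.57 V, with n = 2.
ΔG° = −nFE° = −RT ln K, so ln K = nFE°/(RT) = (2)(96485)(+1.57) / ((8.314)(298)) = 122.282.

122.3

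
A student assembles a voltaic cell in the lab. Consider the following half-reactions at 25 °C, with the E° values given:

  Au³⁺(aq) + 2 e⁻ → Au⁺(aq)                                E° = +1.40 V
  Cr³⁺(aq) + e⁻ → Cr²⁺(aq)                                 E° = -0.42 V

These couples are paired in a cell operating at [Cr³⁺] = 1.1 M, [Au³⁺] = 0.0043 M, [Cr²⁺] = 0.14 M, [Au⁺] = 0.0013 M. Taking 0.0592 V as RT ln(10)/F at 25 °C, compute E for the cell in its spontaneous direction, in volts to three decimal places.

Au³⁺/Au⁺ is the cathode (higher E°), Cr³⁺/Cr²⁺ the anode: E°cell = +1.40 − (-0.42) = +1.82 V, n = 2.
Overall: Au³⁺(aq) + 2 Cr²⁺(aq) → Au⁺(aq) + 2 Cr³⁺(aq)
Q = [Au⁺]·[Cr³⁺]^2 / ([Au³⁺]·[Cr²⁺]^2); log Q = 1.271.
E = E° − (0.0592/n) log Q = +1.82 − (0.0592/2)(1.271) = +1.782 V.

+1.782 V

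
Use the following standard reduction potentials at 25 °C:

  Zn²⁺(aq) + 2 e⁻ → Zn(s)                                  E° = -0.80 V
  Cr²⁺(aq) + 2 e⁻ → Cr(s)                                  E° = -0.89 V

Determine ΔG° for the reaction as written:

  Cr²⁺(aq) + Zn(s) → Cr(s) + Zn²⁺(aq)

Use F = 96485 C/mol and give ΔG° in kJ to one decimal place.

+17.4 kJ

As written, Cr²⁺/Cr is reduced (cathode) and Zn²⁺/Zn is oxidised (anode), so E°cell = (-0.89) − (-0.80) = -0.09 V.
Balancing electrons gives n = 2.
ΔG° = −nFE° = −(2)(96485)(-0.09) = 17,367 J = +17.4 kJ.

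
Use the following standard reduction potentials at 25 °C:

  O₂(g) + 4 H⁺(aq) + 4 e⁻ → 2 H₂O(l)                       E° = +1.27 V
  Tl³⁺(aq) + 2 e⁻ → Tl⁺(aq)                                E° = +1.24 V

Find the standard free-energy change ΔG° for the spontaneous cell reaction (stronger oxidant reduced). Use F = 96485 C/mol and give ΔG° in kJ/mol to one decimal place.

O₂/H₂O (E° = +1.27 V) is the cathode; Tl³⁺/Tl⁺ (E° = +1.24 V) is the anode, so E°cell = +0.03 V.
Balancing electrons gives n = 4 (lcm of 4 and 2).
ΔG° = −nFE° = −(4)(96485)(+0.03) = -11,578 J = -11.6 kJ/mol.

-11.6 kJ/mol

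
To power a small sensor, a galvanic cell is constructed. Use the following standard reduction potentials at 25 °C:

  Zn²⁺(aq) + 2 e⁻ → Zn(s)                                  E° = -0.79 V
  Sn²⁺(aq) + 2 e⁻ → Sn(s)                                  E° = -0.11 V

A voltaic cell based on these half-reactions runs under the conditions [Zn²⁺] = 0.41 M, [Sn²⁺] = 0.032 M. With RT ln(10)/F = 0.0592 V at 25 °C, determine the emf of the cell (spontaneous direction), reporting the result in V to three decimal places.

+0.647 V

Sn²⁺/Sn is the cathode (higher E°), Zn²⁺/Zn the anode: E°cell = -0.11 − (-0.79) = +0.68 V, n = 2.
Overall: Sn²⁺(aq) + Zn(s) → Sn(s) + Zn²⁺(aq)
Q = [Zn²⁺] / ([Sn²⁺]); log Q = 1.108.
E = E° − (0.0592/n) log Q = +0.68 − (0.0592/2)(1.108) = +0.647 V.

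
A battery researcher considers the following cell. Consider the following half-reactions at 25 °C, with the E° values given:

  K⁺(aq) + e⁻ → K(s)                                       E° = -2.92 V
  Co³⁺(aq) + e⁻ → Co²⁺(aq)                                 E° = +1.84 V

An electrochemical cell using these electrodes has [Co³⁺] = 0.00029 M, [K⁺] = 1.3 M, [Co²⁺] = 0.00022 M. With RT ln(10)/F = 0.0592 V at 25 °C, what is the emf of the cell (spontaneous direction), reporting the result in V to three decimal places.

+4.760 V

Co³⁺/Co²⁺ is the cathode (higher E°), K⁺/K the anode: E°cell = +1.84 − (-2.92) = +4.76 V, n = 1.
Overall: Co³⁺(aq) + K(s) → Co²⁺(aq) + K⁺(aq)
Q = [Co²⁺]·[K⁺] / ([Co³⁺]); log Q = -0.006.
E = E° − (0.0592/n) log Q = +4.76 − (0.0592/1)(-0.006) = +4.760 V.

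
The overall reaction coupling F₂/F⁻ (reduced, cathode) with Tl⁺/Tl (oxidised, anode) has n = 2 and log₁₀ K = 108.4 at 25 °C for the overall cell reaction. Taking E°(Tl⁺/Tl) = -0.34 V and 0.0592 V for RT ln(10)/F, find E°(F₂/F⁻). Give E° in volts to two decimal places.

E°cell = (0.0592/n)·log K = (0.0592/2)(108.4) = +3.209 V.
Since F₂/F⁻ is the cathode and Tl⁺/Tl the anode, E°cell = E°(F₂/F⁻) − E°(Tl⁺/Tl).
So E°(F₂/F⁻) = E°cell + E°(Tl⁺/Tl) = +3.209 + (-0.34) = +2.87 V.

+2.87 V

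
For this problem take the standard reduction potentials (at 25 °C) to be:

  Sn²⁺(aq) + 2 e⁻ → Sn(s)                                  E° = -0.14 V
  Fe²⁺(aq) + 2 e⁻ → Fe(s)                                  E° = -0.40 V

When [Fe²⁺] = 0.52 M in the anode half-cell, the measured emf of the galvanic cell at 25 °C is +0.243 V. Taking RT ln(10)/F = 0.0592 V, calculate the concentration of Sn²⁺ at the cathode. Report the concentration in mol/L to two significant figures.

0.14 M

Sn²⁺/Sn is the cathode, Fe²⁺/Fe the anode: E°cell = +0.26 V, n = 2.
Overall reaction: Sn²⁺(aq) + Fe(s) → Sn(s) + Fe²⁺(aq); Q = [Fe²⁺]^1/[Sn²⁺]^1.
From E = E° − (0.0592/n) log Q: log Q = (E° − E)·n/0.0592 = (+0.26 − (+0.243))·2/0.0592 = 0.5743.
So 1·log[Sn²⁺] = 1·log(0.52) − log Q = -0.2840 − (0.5743) = -0.8583; [Sn²⁺] = 10^(-0.8583) ≈ 0.14 M.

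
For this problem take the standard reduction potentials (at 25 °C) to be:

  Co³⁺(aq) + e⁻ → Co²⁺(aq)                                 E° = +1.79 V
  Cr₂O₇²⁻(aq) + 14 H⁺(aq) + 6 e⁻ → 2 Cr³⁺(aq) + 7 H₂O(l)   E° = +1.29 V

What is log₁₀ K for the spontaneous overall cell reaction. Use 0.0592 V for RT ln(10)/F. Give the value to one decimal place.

Cathode: Co³⁺/Co²⁺; anode: Cr₂O₇²⁻/Cr³⁺. E°cell = +0.50 V, n = 6.
log K = nE°cell / 0.0592 = (6)(+0.50) / 0.0592 = 50.7.

50.7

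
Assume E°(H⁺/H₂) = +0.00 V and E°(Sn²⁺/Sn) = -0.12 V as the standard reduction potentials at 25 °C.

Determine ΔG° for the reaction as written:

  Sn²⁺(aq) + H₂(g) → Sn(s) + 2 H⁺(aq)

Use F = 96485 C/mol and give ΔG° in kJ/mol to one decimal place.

+23.2 kJ/mol

As written, Sn²⁺/Sn is reduced (cathode) and H⁺/H₂ is oxidised (anode), so E°cell = (-0.12) − (+0.00) = -0.12 V.
Balancing electrons gives n = 2.
ΔG° = −nFE° = −(2)(96485)(-0.12) = 23,156 J = +23.2 kJ/mol.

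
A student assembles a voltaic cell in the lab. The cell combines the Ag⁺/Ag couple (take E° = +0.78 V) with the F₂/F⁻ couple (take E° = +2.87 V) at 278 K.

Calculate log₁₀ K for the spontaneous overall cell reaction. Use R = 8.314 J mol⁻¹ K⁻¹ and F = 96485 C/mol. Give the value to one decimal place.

Cathode: F₂/F⁻; anode: Ag⁺/Ag. E°cell = (+2.87) − (+0.78) = +2.09 V, with n = 2.
ΔG° = −nFE° = −RT ln K, so ln K = nFE°/(RT) = (2)(96485)(+2.09) / ((8.314)(278)) = 174.494.
log₁₀ K = 174.494 / ln 10 = 75.8.

75.8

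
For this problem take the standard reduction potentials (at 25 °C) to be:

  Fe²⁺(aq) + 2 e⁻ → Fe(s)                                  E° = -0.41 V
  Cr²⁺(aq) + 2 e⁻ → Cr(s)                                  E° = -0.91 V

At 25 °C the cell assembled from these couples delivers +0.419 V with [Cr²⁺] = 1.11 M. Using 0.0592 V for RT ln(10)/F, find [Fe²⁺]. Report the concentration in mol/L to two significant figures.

Fe²⁺/Fe is the cathode, Cr²⁺/Cr the anode: E°cell = +0.50 V, n = 2.
Overall reaction: Fe²⁺(aq) + Cr(s) → Fe(s) + Cr²⁺(aq); Q = [Cr²⁺]^1/[Fe²⁺]^1.
From E = E° − (0.0592/n) log Q: log Q = (E° − E)·n/0.0592 = (+0.50 − (+0.419))·2/0.0592 = 2.7365.
So 1·log[Fe²⁺] = 1·log(1.11) − log Q = 0.0453 − (2.7365) = -2.6912; [Fe²⁺] = 10^(-2.6912) ≈ 0.0020 M.

0.0020 M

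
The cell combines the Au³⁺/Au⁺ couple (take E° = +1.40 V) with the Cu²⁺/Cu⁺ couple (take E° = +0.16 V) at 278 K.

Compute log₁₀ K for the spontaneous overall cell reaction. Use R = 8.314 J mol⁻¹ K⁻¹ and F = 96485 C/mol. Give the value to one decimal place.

Cathode: Au³⁺/Au⁺; anode: Cu²⁺/Cu⁺. E°cell = (+1.40) − (+0.16) = +1.24 V, with n = 2.
ΔG° = −nFE° = −RT ln K, so ln K = nFE°/(RT) = (2)(96485)(+1.24) / ((8.314)(278)) = 103.528.
log₁₀ K = 103.528 / ln 10 = 45.0.

45.0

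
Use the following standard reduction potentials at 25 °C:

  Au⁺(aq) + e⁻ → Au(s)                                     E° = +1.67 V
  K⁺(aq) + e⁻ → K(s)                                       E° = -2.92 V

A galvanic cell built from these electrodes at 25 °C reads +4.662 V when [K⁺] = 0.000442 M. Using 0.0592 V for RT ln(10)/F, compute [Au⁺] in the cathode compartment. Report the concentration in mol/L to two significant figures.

0.0073 M

Au⁺/Au is the cathode, K⁺/K the anode: E°cell = +4.59 V, n = 1.
Overall reaction: Au⁺(aq) + K(s) → Au(s) + K⁺(aq); Q = [K⁺]^1/[Au⁺]^1.
From E = E° − (0.0592/n) log Q: log Q = (E° − E)·n/0.0592 = (+4.59 − (+4.662))·1/0.0592 = -1.2162.
So 1·log[Au⁺] = 1·log(0.000442) − log Q = -3.3546 − (-1.2162) = -2.1384; [Au⁺] = 10^(-2.1384) ≈ 0.0073 M.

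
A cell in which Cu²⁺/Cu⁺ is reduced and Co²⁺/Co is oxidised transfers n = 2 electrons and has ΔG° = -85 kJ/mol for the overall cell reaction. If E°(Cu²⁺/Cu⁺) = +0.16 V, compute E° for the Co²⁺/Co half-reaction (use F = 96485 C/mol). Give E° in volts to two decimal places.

E°cell = −ΔG°/(nF) = −(-85×10³)/((2)(96485)) = +0.440 V.
Since Cu²⁺/Cu⁺ is the cathode and Co²⁺/Co the anode, E°cell = E°(Cu²⁺/Cu⁺) − E°(Co²⁺/Co).
So E°(Co²⁺/Co) = E°(Cu²⁺/Cu⁺) − E°cell = (+0.16) − (+0.440) = -0.28 V.

-0.28 V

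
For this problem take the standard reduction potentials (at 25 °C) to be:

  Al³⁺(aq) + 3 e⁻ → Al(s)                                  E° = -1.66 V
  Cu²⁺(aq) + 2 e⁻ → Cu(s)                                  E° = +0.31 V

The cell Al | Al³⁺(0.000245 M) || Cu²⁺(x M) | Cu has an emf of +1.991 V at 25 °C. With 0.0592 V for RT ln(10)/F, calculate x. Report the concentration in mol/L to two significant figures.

0.020 M

Cu²⁺/Cu is the cathode, Al³⁺/Al the anode: E°cell = +1.97 V, n = 6.
Overall reaction: 3 Cu²⁺(aq) + 2 Al(s) → 3 Cu(s) + 2 Al³⁺(aq); Q = [Al³⁺]^2/[Cu²⁺]^3.
From E = E° − (0.0592/n) log Q: log Q = (E° − E)·n/0.0592 = (+1.97 − (+1.991))·6/0.0592 = -2.1284.
So 3·log[Cu²⁺] = 2·log(0.000245) − log Q = -7.2217 − (-2.1284) = -5.0933; log[Cu²⁺] = -5.0933 / 3 = -1.6978; [Cu²⁺] = 10^(-1.6978) ≈ 0.020 M.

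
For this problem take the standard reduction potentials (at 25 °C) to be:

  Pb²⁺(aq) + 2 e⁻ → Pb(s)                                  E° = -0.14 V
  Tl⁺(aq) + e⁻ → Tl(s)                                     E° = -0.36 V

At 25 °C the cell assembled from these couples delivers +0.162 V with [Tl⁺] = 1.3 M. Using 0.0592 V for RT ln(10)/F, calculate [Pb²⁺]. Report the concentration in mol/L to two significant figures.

Pb²⁺/Pb is the cathode, Tl⁺/Tl the anode: E°cell = +0.22 V, n = 2.
Overall reaction: Pb²⁺(aq) + 2 Tl(s) → Pb(s) + 2 Tl⁺(aq); Q = [Tl⁺]^2/[Pb²⁺]^1.
From E = E° − (0.0592/n) log Q: log Q = (E° − E)·n/0.0592 = (+0.22 − (+0.162))·2/0.0592 = 1.9595.
So 1·log[Pb²⁺] = 2·log(1.3) − log Q = 0.2279 − (1.9595) = -1.7316; [Pb²⁺] = 10^(-1.7316) ≈ 0.019 M.

0.019 M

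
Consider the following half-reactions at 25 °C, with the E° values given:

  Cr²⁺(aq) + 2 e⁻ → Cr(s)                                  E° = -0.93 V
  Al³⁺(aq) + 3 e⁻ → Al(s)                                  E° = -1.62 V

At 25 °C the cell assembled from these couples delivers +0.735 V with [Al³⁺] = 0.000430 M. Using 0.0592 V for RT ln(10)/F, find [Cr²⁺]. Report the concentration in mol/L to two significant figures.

Cr²⁺/Cr is the cathode, Al³⁺/Al the anode: E°cell = +0.69 V, n = 6.
Overall reaction: 3 Cr²⁺(aq) + 2 Al(s) → 3 Cr(s) + 2 Al³⁺(aq); Q = [Al³⁺]^2/[Cr²⁺]^3.
From E = E° − (0.0592/n) log Q: log Q = (E° − E)·n/0.0592 = (+0.69 − (+0.735))·6/0.0592 = -4.5608.
So 3·log[Cr²⁺] = 2·log(0.00043) − log Q = -6.7331 − (-4.5608) = -2.1723; log[Cr²⁺] = -2.1723 / 3 = -0.7241; [Cr²⁺] = 10^(-0.7241) ≈ 0.19 M.

0.19 M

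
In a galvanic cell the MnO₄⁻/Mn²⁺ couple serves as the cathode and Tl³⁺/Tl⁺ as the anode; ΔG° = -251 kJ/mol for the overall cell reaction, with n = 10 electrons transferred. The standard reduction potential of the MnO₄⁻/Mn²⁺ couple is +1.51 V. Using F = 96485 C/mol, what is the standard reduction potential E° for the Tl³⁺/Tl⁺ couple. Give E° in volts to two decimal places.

E°cell = −ΔG°/(nF) = −(-251×10³)/((10)(96485)) = +0.260 V.
Since MnO₄⁻/Mn²⁺ is the cathode and Tl³⁺/Tl⁺ the anode, E°cell = E°(MnO₄⁻/Mn²⁺) − E°(Tl³⁺/Tl⁺).
So E°(Tl³⁺/Tl⁺) = E°(MnO₄⁻/Mn²⁺) − E°cell = (+1.51) − (+0.260) = +1.25 V.

+1.25 V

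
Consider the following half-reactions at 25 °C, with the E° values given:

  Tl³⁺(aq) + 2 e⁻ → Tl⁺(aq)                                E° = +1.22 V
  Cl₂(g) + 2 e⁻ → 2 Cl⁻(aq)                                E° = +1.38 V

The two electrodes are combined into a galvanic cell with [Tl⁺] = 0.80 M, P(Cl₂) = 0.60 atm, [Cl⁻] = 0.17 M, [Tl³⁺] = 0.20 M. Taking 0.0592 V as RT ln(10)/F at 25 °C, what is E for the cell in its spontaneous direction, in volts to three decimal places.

Cl₂/Cl⁻ is the cathode (higher E°), Tl³⁺/Tl⁺ the anode: E°cell = +1.38 − (+1.22) = +0.16 V, n = 2.
Overall: Cl₂(g) + Tl⁺(aq) → 2 Cl⁻(aq) + Tl³⁺(aq)
Q = [Cl⁻]^2·[Tl³⁺] / (P(Cl₂)·[Tl⁺]); log Q = -1.919.
E = E° − (0.0592/n) log Q = +0.16 − (0.0592/2)(-1.919) = +0.217 V.

+0.217 V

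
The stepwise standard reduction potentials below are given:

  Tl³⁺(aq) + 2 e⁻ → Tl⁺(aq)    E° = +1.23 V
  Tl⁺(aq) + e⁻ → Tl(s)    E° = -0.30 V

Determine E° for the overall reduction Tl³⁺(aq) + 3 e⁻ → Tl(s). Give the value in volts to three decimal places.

+0.720 V

Adding the free-energy changes (−nFE°) of the two steps gives −n₃FE°₃ = −n₁FE°₁ − n₂FE°₂.
E°₃ = (2×+1.23 + 1×-0.30) / 3 = (+2.160) / 3 = +0.720 V.
E° values themselves are not directly additive — weighting by electron count is essential.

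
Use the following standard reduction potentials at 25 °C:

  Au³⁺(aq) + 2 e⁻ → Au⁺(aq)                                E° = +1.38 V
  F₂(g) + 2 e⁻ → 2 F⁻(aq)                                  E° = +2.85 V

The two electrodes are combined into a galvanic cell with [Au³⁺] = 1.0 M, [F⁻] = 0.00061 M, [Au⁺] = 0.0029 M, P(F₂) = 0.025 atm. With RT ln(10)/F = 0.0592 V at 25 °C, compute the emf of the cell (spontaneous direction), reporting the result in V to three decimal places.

+1.538 V

F₂/F⁻ is the cathode (higher E°), Au³⁺/Au⁺ the anode: E°cell = +2.85 − (+1.38) = +1.47 V, n = 2.
Overall: F₂(g) + Au⁺(aq) → 2 F⁻(aq) + Au³⁺(aq)
Q = [F⁻]^2·[Au³⁺] / (P(F₂)·[Au⁺]); log Q = -2.290.
E = E° − (0.0592/n) log Q = +1.47 − (0.0592/2)(-2.290) = +1.538 V.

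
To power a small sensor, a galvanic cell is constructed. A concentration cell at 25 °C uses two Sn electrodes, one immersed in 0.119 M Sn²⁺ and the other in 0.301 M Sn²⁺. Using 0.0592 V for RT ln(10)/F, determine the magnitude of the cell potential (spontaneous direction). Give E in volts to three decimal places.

For a concentration cell E°cell = 0. The 0.301 M side is the cathode (reduction is favoured where [Sn²⁺] is higher).
With n = 2, E = −(0.0592/2) log([Sn²⁺]ₐₙ/[Sn²⁺]꜀ₐₜ) = −(0.0592/2) log(0.119/0.301) = −(0.0592/2)(-0.403) = +0.012 V.

+0.012 V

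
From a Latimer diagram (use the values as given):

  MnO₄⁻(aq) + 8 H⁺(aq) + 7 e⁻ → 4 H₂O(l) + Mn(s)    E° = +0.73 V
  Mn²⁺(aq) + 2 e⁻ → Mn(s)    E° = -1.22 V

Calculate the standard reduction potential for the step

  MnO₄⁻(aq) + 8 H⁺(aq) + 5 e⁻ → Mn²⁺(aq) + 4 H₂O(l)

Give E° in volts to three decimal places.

+1.510 V

Sequential free energies add, so n₃E°₃ = n₁E°₁ + n₂E°₂.
With n₃ = 7, and the known step contributing 2×(-1.22) V, the unknown satisfies 5·E° = 7×(+0.73) − 2×(-1.22) = +7.550.
E° = +7.550 / 5 = +1.510 V.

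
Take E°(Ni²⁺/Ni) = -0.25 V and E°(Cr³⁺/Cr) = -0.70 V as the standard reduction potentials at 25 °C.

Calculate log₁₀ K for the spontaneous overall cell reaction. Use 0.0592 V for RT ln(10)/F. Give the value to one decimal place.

45.6

Cathode: Ni²⁺/Ni; anode: Cr³⁺/Cr. E°cell = +0.45 V, n = 6.
log K = nE°cell / 0.0592 = (6)(+0.45) / 0.0592 = 45.6.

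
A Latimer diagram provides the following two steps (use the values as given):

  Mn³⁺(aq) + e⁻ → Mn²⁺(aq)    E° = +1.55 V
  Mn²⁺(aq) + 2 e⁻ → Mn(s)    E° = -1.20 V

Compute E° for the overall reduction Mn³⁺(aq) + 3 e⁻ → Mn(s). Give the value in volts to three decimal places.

-0.283 V

Since ΔG° = −nFE° is additive over sequential reductions, n₃E°₃ = n₁E°₁ + n₂E°₂.
E°₃ = (1×+1.55 + 2×-1.20) / 3 = (-0.850) / 3 = -0.283 V.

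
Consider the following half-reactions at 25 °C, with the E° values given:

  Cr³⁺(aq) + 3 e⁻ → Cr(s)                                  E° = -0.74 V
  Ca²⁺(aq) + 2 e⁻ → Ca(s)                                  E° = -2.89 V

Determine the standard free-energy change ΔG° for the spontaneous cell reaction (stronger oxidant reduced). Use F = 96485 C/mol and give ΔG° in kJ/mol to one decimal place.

-1244.7 kJ/mol

Cr³⁺/Cr (E° = -0.74 V) is the cathode; Ca²⁺/Ca (E° = -2.89 V) is the anode, so E°cell = +2.15 V.
Balancing electrons gives n = 6 (lcm of 3 and 2).
ΔG° = −nFE° = −(6)(96485)(+2.15) = -1,244,656 J = -1244.7 kJ/mol.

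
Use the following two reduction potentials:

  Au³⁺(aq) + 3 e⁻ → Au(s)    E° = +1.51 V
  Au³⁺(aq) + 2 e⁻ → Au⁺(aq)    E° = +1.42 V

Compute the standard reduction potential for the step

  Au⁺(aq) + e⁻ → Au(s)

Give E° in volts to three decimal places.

+1.690 V

Sequential free energies add, so n₃E°₃ = n₁E°₁ + n₂E°₂.
With n₃ = 3, and the known step contributing 2×(+1.42) V, the unknown satisfies 1·E° = 3×(+1.51) − 2×(+1.42) = +1.690.
E° = +1.690 / 1 = +1.690 V.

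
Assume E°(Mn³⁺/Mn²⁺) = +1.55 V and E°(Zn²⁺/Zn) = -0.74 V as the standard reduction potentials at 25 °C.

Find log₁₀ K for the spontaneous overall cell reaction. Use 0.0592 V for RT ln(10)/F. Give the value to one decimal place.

Cathode: Mn³⁺/Mn²⁺; anode: Zn²⁺/Zn. E°cell = +2.29 V, n = 2.
log K = nE°cell / 0.0592 = (2)(+2.29) / 0.0592 = 77.4.

77.4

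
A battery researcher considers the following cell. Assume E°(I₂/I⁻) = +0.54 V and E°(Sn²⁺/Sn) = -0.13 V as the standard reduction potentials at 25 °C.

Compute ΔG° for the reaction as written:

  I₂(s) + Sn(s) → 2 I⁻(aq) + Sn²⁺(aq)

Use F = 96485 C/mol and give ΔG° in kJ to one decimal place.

-129.3 kJ

As written, I₂/I⁻ is reduced (cathode) and Sn²⁺/Sn is oxidised (anode), so E°cell = (+0.54) − (-0.13) = +0.67 V.
Balancing electrons gives n = 2.
ΔG° = −nFE° = −(2)(96485)(+0.67) = -129,290 J = -129.3 kJ.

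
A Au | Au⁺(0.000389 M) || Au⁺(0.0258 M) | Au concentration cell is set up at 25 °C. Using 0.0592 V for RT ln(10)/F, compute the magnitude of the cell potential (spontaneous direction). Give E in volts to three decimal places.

For a concentration cell E°cell = 0. The 0.0258 M side is the cathode (reduction is favoured where [Au⁺] is higher).
With n = 1, E = −(0.0592/1) log([Au⁺]ₐₙ/[Au⁺]꜀ₐₜ) = −(0.0592/1) log(0.000389/0.0258) = −(0.0592/1)(-1.822) = +0.108 V.

+0.108 V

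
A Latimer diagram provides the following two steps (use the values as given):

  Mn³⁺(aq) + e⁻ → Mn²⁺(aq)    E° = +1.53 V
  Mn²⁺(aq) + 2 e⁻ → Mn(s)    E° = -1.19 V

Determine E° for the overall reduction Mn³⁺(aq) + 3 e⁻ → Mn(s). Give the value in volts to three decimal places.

-0.283 V

Since ΔG° = −nFE° is additive over sequential reductions, n₃E°₃ = n₁E°₁ + n₂E°₂.
E°₃ = (1×+1.53 + 2×-1.19) / 3 = (-0.850) / 3 = -0.283 V.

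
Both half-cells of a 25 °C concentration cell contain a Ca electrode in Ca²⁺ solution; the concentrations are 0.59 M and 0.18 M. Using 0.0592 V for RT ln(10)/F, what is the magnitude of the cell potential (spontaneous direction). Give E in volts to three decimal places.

+0.015 V

For a concentration cell E°cell = 0. The 0.59 M side is the cathode (reduction is favoured where [Ca²⁺] is higher).
With n = 2, E = −(0.0592/2) log([Ca²⁺]ₐₙ/[Ca²⁺]꜀ₐₜ) = −(0.0592/2) log(0.18/0.59) = −(0.0592/2)(-0.516) = +0.015 V.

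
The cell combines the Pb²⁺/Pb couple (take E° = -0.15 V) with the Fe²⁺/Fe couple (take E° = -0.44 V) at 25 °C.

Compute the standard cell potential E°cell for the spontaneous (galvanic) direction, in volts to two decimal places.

The Pb²⁺/Pb couple has the higher reduction potential, so it is the cathode; Fe²⁺/Fe is oxidised at the anode.
E°cell = E°(cathode) − E°(anode) = (-0.15) − (-0.44) = +0.29 V.
Since E°cell > 0, the reaction is spontaneous under standard conditions.

+0.29 V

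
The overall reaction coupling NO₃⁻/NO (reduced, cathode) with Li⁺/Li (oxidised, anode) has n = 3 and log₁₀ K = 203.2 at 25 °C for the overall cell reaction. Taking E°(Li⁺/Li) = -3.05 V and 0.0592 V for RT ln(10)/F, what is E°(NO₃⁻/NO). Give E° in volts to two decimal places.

+0.96 V

E°cell = (0.0592/n)·log K = (0.0592/3)(203.2) = +4.010 V.
Since NO₃⁻/NO is the cathode and Li⁺/Li the anode, E°cell = E°(NO₃⁻/NO) − E°(Li⁺/Li).
So E°(NO₃⁻/NO) = E°cell + E°(Li⁺/Li) = +4.010 + (-3.05) = +0.96 V.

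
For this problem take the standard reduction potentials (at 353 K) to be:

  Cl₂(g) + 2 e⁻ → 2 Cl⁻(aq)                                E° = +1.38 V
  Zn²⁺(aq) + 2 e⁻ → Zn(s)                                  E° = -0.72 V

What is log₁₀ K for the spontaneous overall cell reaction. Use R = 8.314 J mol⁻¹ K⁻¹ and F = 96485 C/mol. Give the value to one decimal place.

60.0

Cathode: Cl₂/Cl⁻; anode: Zn²⁺/Zn. E°cell = (+1.38) − (-0.72) = +2.10 V, with n = 2.
ΔG° = −nFE° = −RT ln K, so ln K = nFE°/(RT) = (2)(96485)(+2.10) / ((8.314)(353)) = 138.078.
log₁₀ K = 138.078 / ln 10 = 60.0.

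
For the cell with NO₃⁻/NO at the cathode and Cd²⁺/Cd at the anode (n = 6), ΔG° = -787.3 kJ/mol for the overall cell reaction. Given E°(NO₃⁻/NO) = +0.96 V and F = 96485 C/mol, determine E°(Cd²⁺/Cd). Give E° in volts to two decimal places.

E°cell = −ΔG°/(nF) = −(-787.3×10³)/((6)(96485)) = +1.360 V.
Since NO₃⁻/NO is the cathode and Cd²⁺/Cd the anode, E°cell = E°(NO₃⁻/NO) − E°(Cd²⁺/Cd).
So E°(Cd²⁺/Cd) = E°(NO₃⁻/NO) − E°cell = (+0.96) − (+1.360) = -0.40 V.

-0.40 V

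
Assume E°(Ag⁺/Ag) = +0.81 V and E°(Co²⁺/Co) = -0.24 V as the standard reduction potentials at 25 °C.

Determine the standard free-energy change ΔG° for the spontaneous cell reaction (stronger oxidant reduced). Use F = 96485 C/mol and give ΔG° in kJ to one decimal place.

-202.6 kJ

Ag⁺/Ag (E° = +0.81 V) is the cathode; Co²⁺/Co (E° = -0.24 V) is the anode, so E°cell = +1.05 V.
Balancing electrons gives n = 2 (lcm of 1 and 2).
ΔG° = −nFE° = −(2)(96485)(+1.05) = -202,618 J = -202.6 kJ.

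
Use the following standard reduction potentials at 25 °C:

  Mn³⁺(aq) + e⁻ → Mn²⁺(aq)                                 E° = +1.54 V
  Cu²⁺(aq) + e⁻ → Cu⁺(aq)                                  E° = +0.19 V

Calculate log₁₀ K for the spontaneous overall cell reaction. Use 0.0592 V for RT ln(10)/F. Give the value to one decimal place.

Cathode: Mn³⁺/Mn²⁺; anode: Cu²⁺/Cu⁺. E°cell = +1.35 V, n = 1.
log K = nE°cell / 0.0592 = (1)(+1.35) / 0.0592 = 22.8.

22.8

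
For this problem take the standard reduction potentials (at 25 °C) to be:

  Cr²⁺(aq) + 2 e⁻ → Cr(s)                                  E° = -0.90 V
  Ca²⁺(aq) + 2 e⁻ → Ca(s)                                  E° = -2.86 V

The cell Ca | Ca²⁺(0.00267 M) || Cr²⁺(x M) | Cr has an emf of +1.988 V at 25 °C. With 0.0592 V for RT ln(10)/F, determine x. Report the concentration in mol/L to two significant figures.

Cr²⁺/Cr is the cathode, Ca²⁺/Ca the anode: E°cell = +1.96 V, n = 2.
Overall reaction: Cr²⁺(aq) + Ca(s) → Cr(s) + Ca²⁺(aq); Q = [Ca²⁺]^1/[Cr²⁺]^1.
From E = E° − (0.0592/n) log Q: log Q = (E° − E)·n/0.0592 = (+1.96 − (+1.988))·2/0.0592 = -0.9459.
So 1·log[Cr²⁺] = 1·log(0.00267) − log Q = -2.5735 − (-0.9459) = -1.6276; [Cr²⁺] = 10^(-1.6276) ≈ 0.024 M.

0.024 M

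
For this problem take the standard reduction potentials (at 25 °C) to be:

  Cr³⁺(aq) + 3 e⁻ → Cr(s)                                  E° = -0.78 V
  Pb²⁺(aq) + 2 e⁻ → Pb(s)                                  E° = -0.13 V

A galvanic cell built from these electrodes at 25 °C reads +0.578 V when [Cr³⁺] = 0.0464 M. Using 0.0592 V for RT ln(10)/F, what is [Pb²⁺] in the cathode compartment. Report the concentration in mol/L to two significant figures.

0.00048 M

Pb²⁺/Pb is the cathode, Cr³⁺/Cr the anode: E°cell = +0.65 V, n = 6.
Overall reaction: 3 Pb²⁺(aq) + 2 Cr(s) → 3 Pb(s) + 2 Cr³⁺(aq); Q = [Cr³⁺]^2/[Pb²⁺]^3.
From E = E° − (0.0592/n) log Q: log Q = (E° − E)·n/0.0592 = (+0.65 − (+0.578))·6/0.0592 = 7.2973.
So 3·log[Pb²⁺] = 2·log(0.0464) − log Q = -2.6670 − (7.2973) = -9.9643; log[Pb²⁺] = -9.9643 / 3 = -3.3214; [Pb²⁺] = 10^(-3.3214) ≈ 0.00048 M.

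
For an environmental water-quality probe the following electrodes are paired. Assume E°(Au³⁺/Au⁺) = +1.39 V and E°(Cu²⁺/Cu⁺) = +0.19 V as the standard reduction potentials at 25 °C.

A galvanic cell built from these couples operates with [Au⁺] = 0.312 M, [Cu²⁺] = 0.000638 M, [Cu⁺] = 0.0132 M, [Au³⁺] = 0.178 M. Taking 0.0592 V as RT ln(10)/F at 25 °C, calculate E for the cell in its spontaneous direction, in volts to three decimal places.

Au³⁺/Au⁺ is the cathode (higher E°), Cu²⁺/Cu⁺ the anode: E°cell = +1.39 − (+0.19) = +1.20 V, n = 2.
Overall: Au³⁺(aq) + 2 Cu⁺(aq) → Au⁺(aq) + 2 Cu²⁺(aq)
Q = [Au⁺]·[Cu²⁺]^2 / ([Au³⁺]·[Cu⁺]^2); log Q = -2.388.
E = E° − (0.0592/n) log Q = +1.20 − (0.0592/2)(-2.388) = +1.271 V.

+1.271 V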